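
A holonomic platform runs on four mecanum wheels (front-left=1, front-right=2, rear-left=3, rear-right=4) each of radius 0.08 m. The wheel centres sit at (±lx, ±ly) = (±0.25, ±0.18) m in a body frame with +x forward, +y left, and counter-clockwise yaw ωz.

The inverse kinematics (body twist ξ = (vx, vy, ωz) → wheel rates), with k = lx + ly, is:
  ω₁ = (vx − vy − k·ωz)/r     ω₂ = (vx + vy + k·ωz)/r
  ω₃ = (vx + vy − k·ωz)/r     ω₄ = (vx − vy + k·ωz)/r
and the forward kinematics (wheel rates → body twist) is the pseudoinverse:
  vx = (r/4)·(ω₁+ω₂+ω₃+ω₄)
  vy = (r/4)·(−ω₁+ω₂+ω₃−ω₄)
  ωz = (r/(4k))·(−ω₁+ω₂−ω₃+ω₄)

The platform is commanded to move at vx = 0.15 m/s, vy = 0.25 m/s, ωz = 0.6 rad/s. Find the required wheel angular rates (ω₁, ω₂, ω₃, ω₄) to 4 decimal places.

(-4.4750, 8.2250, 1.7750, 1.9750)

k = lx + ly = 0.25 + 0.18 = 0.4300;  k·ωz = 0.4300·0.6 = 0.2580
ω₁ (FL) = (vx − vy − k·ωz)/r = -0.3580/0.08 = -4.4750
ω₂ (FR) = (vx + vy + k·ωz)/r = 0.6580/0.08 = 8.2250
ω₃ (RL) = (vx + vy − k·ωz)/r = 0.1420/0.08 = 1.7750
ω₄ (RR) = (vx − vy + k·ωz)/r = 0.1580/0.08 = 1.9750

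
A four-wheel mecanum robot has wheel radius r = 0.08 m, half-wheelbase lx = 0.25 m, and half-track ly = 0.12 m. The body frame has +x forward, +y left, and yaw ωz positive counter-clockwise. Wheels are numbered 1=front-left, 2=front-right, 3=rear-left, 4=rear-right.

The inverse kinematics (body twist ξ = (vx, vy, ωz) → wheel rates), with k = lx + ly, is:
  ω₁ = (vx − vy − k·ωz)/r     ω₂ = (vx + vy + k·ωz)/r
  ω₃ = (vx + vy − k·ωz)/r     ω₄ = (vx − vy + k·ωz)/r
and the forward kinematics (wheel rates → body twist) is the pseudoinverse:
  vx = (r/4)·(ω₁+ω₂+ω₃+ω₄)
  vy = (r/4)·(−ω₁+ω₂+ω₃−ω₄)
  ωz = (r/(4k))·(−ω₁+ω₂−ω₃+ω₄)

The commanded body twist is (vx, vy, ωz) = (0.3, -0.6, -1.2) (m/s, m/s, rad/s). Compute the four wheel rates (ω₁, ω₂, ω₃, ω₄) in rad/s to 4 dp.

k = lx + ly = 0.25 + 0.12 = 0.3700;  k·ωz = 0.3700·-1.2 = -0.4440
ω₁ (FL) = (vx − vy − k·ωz)/r = 1.3440/0.08 = 16.8000
ω₂ (FR) = (vx + vy + k·ωz)/r = -0.7440/0.08 = -9.3000
ω₃ (RL) = (vx + vy − k·ωz)/r = 0.1440/0.08 = 1.8000
ω₄ (RR) = (vx − vy + k·ωz)/r = 0.4560/0.08 = 5.7000

(16.8000, -9.3000, 1.8000, 5.7000)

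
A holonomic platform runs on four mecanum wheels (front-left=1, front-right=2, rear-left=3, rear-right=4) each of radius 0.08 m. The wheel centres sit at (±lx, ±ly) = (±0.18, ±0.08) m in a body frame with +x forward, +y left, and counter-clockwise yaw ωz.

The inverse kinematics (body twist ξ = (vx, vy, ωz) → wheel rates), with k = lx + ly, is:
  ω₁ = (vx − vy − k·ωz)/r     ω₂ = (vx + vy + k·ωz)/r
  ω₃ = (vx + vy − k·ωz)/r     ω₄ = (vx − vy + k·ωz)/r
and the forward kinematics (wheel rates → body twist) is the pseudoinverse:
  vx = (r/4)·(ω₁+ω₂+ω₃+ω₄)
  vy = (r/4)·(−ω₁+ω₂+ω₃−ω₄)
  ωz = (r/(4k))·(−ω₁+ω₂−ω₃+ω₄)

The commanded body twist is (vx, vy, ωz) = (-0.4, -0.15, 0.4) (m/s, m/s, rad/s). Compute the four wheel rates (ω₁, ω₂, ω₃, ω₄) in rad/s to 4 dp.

(-4.4250, -5.5750, -8.1750, -1.8250)

k = lx + ly = 0.18 + 0.08 = 0.2600;  k·ωz = 0.2600·0.4 = 0.1040
ω₁ (FL) = (vx − vy − k·ωz)/r = -0.3540/0.08 = -4.4250
ω₂ (FR) = (vx + vy + k·ωz)/r = -0.4460/0.08 = -5.5750
ω₃ (RL) = (vx + vy − k·ωz)/r = -0.6540/0.08 = -8.1750
ω₄ (RR) = (vx − vy + k·ωz)/r = -0.1460/0.08 = -1.8250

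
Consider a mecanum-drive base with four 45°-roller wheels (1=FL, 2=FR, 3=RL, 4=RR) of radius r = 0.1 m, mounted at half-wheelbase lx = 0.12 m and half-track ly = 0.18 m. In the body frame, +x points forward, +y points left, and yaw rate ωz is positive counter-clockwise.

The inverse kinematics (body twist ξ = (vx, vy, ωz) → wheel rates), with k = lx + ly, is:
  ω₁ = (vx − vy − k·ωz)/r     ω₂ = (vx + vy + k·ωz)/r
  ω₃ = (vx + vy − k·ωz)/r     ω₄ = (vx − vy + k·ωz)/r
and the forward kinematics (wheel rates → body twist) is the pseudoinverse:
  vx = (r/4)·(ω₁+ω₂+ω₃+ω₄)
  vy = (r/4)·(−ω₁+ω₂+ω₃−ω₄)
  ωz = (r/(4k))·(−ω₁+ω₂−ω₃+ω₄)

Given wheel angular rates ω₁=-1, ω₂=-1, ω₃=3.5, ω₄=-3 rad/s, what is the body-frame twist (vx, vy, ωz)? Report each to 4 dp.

k = lx + ly = 0.12 + 0.18 = 0.3000
ω₁+ω₂+ω₃+ω₄ = -1.5000  →  vx = (0.1/4)·-1.5000 = -0.0375
−ω₁+ω₂+ω₃−ω₄ = 6.5000  →  vy = (0.1/4)·6.5000 = 0.1625
−ω₁+ω₂−ω₃+ω₄ = -6.5000  →  ωz = (0.1/1.2000)·-6.5000 = -0.5417

(-0.0375, 0.1625, -0.5417)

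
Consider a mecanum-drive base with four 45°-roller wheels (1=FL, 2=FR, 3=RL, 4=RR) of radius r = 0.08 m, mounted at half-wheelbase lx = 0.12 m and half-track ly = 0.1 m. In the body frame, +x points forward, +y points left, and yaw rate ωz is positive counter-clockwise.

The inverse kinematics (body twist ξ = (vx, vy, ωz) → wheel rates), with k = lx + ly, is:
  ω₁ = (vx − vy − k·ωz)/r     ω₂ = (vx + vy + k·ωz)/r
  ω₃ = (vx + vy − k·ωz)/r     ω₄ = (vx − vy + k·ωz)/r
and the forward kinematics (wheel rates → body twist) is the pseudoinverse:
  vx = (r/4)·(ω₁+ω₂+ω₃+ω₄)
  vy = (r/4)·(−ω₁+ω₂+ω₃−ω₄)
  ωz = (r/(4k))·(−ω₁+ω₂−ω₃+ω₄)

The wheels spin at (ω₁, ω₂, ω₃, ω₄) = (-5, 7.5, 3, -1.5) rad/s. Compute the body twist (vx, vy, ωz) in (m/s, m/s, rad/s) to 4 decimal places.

k = lx + ly = 0.12 + 0.1 = 0.2200
ω₁+ω₂+ω₃+ω₄ = 4.0000  →  vx = (0.08/4)·4.0000 = 0.0800
−ω₁+ω₂+ω₃−ω₄ = 17.0000  →  vy = (0.08/4)·17.0000 = 0.3400
−ω₁+ω₂−ω₃+ω₄ = 8.0000  →  ωz = (0.08/0.8800)·8.0000 = 0.7273

(0.0800, 0.3400, 0.7273)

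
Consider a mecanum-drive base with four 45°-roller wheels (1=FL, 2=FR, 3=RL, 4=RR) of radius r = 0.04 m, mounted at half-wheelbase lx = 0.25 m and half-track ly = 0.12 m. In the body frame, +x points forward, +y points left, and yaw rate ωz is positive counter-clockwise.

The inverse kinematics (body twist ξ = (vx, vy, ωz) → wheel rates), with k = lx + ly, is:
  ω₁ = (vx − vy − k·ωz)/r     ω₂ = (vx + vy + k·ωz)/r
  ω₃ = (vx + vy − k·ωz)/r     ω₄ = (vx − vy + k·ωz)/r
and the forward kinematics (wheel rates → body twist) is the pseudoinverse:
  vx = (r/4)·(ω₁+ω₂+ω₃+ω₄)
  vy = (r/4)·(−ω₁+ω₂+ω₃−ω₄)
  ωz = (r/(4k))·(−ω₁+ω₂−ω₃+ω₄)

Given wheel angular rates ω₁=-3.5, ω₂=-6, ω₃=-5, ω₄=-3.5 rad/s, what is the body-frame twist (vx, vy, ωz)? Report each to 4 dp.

k = lx + ly = 0.25 + 0.12 = 0.3700
ω₁+ω₂+ω₃+ω₄ = -18.0000  →  vx = (0.04/4)·-18.0000 = -0.1800
−ω₁+ω₂+ω₃−ω₄ = -4.0000  →  vy = (0.04/4)·-4.0000 = -0.0400
−ω₁+ω₂−ω₃+ω₄ = -1.0000  →  ωz = (0.04/1.4800)·-1.0000 = -0.0270

(-0.1800, -0.0400, -0.0270)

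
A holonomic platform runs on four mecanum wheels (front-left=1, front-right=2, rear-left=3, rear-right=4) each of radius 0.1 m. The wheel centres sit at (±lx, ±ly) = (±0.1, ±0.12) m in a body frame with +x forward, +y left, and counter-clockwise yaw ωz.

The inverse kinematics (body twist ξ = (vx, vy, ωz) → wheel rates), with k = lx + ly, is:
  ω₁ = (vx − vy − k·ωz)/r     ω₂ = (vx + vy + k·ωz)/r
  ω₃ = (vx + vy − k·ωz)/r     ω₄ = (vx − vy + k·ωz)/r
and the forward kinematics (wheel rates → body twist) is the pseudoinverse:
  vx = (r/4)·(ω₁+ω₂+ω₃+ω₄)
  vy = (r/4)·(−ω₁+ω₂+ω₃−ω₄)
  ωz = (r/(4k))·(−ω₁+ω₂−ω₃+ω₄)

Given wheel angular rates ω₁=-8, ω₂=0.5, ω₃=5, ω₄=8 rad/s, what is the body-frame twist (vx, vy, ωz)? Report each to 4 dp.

k = lx + ly = 0.1 + 0.12 = 0.2200
ω₁+ω₂+ω₃+ω₄ = 5.5000  →  vx = (0.1/4)·5.5000 = 0.1375
−ω₁+ω₂+ω₃−ω₄ = 5.5000  →  vy = (0.1/4)·5.5000 = 0.1375
−ω₁+ω₂−ω₃+ω₄ = 11.5000  →  ωz = (0.1/0.8800)·11.5000 = 1.3068

(0.1375, 0.1375, 1.3068)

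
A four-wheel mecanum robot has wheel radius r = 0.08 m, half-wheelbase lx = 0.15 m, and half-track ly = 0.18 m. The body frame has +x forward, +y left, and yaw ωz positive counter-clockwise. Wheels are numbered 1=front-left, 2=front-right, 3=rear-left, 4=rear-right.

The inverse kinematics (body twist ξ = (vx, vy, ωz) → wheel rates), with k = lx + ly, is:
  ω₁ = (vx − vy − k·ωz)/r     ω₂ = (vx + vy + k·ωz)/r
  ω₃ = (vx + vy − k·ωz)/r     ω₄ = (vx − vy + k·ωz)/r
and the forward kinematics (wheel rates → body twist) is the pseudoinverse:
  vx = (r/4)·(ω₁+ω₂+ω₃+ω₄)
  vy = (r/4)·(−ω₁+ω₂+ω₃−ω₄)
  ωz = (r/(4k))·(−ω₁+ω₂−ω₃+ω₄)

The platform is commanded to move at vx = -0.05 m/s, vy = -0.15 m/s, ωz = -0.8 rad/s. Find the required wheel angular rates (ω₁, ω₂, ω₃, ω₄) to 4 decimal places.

k = lx + ly = 0.15 + 0.18 = 0.3300;  k·ωz = 0.3300·-0.8 = -0.2640
ω₁ (FL) = (vx − vy − k·ωz)/r = 0.3640/0.08 = 4.5500
ω₂ (FR) = (vx + vy + k·ωz)/r = -0.4640/0.08 = -5.8000
ω₃ (RL) = (vx + vy − k·ωz)/r = 0.0640/0.08 = 0.8000
ω₄ (RR) = (vx − vy + k·ωz)/r = -0.1640/0.08 = -2.0500

(4.5500, -5.8000, 0.8000, -2.0500)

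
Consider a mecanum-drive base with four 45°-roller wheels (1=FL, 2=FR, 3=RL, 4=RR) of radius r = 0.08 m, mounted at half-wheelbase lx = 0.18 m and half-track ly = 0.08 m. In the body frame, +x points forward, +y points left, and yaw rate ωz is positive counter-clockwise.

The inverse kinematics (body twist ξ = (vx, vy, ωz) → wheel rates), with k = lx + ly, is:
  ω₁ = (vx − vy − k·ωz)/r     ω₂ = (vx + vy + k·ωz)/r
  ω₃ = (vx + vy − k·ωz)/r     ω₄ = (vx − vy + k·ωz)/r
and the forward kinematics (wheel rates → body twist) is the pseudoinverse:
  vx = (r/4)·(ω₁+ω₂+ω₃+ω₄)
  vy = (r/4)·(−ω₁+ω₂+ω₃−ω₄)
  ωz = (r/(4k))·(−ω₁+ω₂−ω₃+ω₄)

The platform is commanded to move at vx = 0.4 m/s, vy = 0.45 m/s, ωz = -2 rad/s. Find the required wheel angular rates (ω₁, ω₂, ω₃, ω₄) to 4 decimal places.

(5.8750, 4.1250, 17.1250, -7.1250)

k = lx + ly = 0.18 + 0.08 = 0.2600;  k·ωz = 0.2600·-2 = -0.5200
ω₁ (FL) = (vx − vy − k·ωz)/r = 0.4700/0.08 = 5.8750
ω₂ (FR) = (vx + vy + k·ωz)/r = 0.3300/0.08 = 4.1250
ω₃ (RL) = (vx + vy − k·ωz)/r = 1.3700/0.08 = 17.1250
ω₄ (RR) = (vx − vy + k·ωz)/r = -0.5700/0.08 = -7.1250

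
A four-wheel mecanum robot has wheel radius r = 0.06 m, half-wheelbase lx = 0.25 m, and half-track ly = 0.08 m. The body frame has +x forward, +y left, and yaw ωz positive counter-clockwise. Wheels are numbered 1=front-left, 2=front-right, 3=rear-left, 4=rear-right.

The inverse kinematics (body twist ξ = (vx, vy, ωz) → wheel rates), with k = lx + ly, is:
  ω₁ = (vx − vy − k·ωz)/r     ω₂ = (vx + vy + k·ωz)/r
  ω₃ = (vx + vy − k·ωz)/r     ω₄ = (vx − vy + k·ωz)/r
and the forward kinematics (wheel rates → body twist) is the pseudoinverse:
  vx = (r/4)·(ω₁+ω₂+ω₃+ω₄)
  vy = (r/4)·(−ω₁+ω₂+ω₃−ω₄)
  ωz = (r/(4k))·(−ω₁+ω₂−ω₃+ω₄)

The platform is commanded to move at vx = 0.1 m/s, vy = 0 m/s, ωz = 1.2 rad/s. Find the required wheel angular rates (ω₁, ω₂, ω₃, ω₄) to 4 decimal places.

(-4.9333, 8.2667, -4.9333, 8.2667)

k = lx + ly = 0.25 + 0.08 = 0.3300;  k·ωz = 0.3300·1.2 = 0.3960
ω₁ (FL) = (vx − vy − k·ωz)/r = -0.2960/0.06 = -4.9333
ω₂ (FR) = (vx + vy + k·ωz)/r = 0.4960/0.06 = 8.2667
ω₃ (RL) = (vx + vy − k·ωz)/r = -0.2960/0.06 = -4.9333
ω₄ (RR) = (vx − vy + k·ωz)/r = 0.4960/0.06 = 8.2667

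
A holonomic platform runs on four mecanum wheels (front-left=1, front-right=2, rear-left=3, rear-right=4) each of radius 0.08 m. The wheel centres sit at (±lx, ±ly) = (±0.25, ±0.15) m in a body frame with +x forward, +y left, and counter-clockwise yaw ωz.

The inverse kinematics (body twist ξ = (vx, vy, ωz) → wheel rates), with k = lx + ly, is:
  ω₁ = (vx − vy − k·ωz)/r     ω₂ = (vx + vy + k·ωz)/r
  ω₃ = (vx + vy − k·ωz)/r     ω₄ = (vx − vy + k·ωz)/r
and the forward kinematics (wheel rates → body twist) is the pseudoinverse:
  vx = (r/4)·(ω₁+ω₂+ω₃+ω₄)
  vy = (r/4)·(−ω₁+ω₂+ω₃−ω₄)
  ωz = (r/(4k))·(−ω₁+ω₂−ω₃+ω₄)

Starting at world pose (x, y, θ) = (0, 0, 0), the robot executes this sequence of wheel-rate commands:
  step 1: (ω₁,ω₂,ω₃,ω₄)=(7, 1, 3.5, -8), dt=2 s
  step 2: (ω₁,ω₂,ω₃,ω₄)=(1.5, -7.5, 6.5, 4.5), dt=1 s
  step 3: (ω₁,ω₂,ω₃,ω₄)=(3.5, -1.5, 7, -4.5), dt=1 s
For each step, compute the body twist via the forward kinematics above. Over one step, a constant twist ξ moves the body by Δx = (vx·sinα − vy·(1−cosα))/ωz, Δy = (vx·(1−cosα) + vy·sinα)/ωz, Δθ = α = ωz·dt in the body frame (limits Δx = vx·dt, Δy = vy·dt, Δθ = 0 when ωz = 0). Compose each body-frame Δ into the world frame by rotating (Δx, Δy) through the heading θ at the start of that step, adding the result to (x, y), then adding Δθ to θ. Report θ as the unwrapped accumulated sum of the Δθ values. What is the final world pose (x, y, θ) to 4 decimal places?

step 1: ξ=(vx,vy,ωz)=(0.0700, 0.1100, -0.8750), dt=2.0 → body Δ=(0.2268, 0.0294, -1.7500) → world pose (0.2268, 0.0294, -1.7500)
step 2: ξ=(vx,vy,ωz)=(0.1000, -0.1400, -0.5500), dt=1.0 → body Δ=(0.0575, -0.1599, -0.5500) → world pose (0.0593, 0.0014, -2.3000)
step 3: ξ=(vx,vy,ωz)=(0.0900, 0.1300, -0.8250), dt=1.0 → body Δ=(0.1308, 0.0807, -0.8250) → world pose (0.0323, -0.1499, -3.1250)

(0.0323, -0.1499, -3.1250)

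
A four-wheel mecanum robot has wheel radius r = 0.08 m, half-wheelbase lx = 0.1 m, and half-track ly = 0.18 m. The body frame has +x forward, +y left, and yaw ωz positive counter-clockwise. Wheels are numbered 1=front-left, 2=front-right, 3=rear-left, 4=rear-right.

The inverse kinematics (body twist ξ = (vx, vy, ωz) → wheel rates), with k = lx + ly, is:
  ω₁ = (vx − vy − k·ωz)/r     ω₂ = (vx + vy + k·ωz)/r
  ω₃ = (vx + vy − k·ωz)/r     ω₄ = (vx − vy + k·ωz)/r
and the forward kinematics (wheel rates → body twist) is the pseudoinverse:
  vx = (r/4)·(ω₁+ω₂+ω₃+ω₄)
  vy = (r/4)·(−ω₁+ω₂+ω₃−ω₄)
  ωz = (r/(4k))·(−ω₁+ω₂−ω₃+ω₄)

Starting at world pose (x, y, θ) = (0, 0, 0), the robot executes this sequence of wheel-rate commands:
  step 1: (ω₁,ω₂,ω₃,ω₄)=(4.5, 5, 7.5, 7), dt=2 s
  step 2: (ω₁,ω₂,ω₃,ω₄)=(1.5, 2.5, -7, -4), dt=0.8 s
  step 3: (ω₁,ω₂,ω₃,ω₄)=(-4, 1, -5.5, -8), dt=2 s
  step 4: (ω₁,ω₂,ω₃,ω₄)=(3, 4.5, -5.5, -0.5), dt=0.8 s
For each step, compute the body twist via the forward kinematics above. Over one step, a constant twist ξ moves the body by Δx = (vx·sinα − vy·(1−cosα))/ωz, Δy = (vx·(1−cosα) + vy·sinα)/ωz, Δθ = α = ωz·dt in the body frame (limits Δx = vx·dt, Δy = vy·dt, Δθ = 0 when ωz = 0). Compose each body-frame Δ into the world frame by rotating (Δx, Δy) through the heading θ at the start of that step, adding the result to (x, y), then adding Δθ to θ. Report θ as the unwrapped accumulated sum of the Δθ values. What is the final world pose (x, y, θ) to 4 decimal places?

step 1: ξ=(vx,vy,ωz)=(0.4800, 0.0200, 0.0000), dt=2.0 → body Δ=(0.9600, 0.0400, 0.0000) → world pose (0.9600, 0.0400, 0.0000)
step 2: ξ=(vx,vy,ωz)=(-0.1400, -0.0400, 0.2857), dt=0.8 → body Δ=(-0.1074, -0.0445, 0.2286) → world pose (0.8526, -0.0045, 0.2286)
step 3: ξ=(vx,vy,ωz)=(-0.3300, 0.1500, 0.1786), dt=2.0 → body Δ=(-0.6991, 0.1771, 0.3571) → world pose (0.1316, 0.0096, 0.5857)
step 4: ξ=(vx,vy,ωz)=(0.0300, -0.0700, 0.4643), dt=0.8 → body Δ=(0.0337, -0.0503, 0.3714) → world pose (0.1875, -0.0137, 0.9571)

(0.1875, -0.0137, 0.9571)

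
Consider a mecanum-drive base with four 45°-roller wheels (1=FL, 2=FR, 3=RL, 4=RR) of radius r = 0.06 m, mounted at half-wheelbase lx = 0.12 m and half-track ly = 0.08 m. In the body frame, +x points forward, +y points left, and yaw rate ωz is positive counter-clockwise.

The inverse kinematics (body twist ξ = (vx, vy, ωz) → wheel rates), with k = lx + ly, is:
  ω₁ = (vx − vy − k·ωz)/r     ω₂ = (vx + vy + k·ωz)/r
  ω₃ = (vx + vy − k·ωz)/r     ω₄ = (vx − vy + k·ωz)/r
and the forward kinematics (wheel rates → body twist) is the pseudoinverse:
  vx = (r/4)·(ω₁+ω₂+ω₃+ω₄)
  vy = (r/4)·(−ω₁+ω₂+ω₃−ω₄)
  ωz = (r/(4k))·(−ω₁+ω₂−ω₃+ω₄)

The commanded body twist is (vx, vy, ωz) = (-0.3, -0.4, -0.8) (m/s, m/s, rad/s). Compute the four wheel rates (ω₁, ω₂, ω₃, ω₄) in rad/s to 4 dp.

k = lx + ly = 0.12 + 0.08 = 0.2000;  k·ωz = 0.2000·-0.8 = -0.1600
ω₁ (FL) = (vx − vy − k·ωz)/r = 0.2600/0.06 = 4.3333
ω₂ (FR) = (vx + vy + k·ωz)/r = -0.8600/0.06 = -14.3333
ω₃ (RL) = (vx + vy − k·ωz)/r = -0.5400/0.06 = -9.0000
ω₄ (RR) = (vx − vy + k·ωz)/r = -0.0600/0.06 = -1.0000

(4.3333, -14.3333, -9.0000, -1.0000)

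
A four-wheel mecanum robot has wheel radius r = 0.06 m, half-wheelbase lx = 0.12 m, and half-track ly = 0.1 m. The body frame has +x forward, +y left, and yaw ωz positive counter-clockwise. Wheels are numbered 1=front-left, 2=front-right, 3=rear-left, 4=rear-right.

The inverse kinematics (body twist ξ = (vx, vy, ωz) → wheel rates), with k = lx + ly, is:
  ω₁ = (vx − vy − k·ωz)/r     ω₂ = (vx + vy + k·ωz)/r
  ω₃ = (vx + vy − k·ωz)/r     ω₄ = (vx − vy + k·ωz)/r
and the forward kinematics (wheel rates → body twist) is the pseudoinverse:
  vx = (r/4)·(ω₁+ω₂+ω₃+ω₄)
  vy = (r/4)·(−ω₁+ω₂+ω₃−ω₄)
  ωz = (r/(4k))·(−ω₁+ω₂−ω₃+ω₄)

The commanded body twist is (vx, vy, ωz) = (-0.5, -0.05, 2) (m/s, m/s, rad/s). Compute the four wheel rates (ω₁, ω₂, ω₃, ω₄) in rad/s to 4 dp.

(-14.8333, -1.8333, -16.5000, -0.1667)

k = lx + ly = 0.12 + 0.1 = 0.2200;  k·ωz = 0.2200·2 = 0.4400
ω₁ (FL) = (vx − vy − k·ωz)/r = -0.8900/0.06 = -14.8333
ω₂ (FR) = (vx + vy + k·ωz)/r = -0.1100/0.06 = -1.8333
ω₃ (RL) = (vx + vy − k·ωz)/r = -0.9900/0.06 = -16.5000
ω₄ (RR) = (vx − vy + k·ωz)/r = -0.0100/0.06 = -0.1667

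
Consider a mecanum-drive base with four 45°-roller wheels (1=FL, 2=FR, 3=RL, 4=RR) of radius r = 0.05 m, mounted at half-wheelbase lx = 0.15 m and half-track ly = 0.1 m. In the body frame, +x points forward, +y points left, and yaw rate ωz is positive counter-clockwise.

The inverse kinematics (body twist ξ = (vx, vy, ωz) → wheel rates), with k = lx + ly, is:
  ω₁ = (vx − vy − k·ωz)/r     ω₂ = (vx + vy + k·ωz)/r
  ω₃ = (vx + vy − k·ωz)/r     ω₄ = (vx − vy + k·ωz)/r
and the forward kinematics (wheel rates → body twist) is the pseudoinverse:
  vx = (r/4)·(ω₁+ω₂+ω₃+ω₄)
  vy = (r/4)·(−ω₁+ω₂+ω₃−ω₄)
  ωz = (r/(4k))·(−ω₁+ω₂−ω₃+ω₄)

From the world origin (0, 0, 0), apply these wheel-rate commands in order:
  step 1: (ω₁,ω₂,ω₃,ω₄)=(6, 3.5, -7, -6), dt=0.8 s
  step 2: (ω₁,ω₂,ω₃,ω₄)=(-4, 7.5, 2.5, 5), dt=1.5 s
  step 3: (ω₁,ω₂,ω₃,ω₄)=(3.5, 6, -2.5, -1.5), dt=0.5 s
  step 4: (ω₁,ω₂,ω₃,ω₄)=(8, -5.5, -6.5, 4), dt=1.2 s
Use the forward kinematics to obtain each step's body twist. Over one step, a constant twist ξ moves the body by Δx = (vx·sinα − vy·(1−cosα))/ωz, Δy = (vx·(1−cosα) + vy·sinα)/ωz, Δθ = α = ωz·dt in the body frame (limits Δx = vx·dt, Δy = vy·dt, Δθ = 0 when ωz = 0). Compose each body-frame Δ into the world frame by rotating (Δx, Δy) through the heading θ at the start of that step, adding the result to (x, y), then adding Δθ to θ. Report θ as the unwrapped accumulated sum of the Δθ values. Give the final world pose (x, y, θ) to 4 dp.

step 1: ξ=(vx,vy,ωz)=(-0.0438, -0.0438, -0.0750), dt=0.8 → body Δ=(-0.0360, -0.0339, -0.0600) → world pose (-0.0360, -0.0339, -0.0600)
step 2: ξ=(vx,vy,ωz)=(0.1375, 0.1125, 0.7000), dt=1.5 → body Δ=(0.0896, 0.2381, 1.0500) → world pose (0.0677, 0.1984, 0.9900)
step 3: ξ=(vx,vy,ωz)=(0.0688, 0.0188, 0.1750), dt=0.5 → body Δ=(0.0339, 0.0109, 0.0875) → world pose (0.0773, 0.2327, 1.0775)
step 4: ξ=(vx,vy,ωz)=(0.0000, -0.3000, -0.1500), dt=1.2 → body Δ=(-0.0323, -0.3581, -0.1800) → world pose (0.3773, 0.0347, 0.8975)

(0.3773, 0.0347, 0.8975)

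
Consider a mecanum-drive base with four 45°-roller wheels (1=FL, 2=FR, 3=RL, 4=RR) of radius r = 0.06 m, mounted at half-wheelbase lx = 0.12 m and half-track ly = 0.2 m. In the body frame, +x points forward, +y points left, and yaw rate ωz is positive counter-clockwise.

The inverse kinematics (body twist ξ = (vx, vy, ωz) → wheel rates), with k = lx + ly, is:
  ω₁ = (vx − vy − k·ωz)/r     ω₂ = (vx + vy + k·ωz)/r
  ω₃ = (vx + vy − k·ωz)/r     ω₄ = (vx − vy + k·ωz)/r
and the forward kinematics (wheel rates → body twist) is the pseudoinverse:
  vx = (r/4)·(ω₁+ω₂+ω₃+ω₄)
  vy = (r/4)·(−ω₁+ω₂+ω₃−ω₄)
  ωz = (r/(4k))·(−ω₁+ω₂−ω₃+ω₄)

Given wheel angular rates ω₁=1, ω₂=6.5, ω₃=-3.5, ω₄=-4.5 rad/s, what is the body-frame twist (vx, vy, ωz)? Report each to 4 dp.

(-0.0075, 0.0975, 0.2109)

k = lx + ly = 0.12 + 0.2 = 0.3200
ω₁+ω₂+ω₃+ω₄ = -0.5000  →  vx = (0.06/4)·-0.5000 = -0.0075
−ω₁+ω₂+ω₃−ω₄ = 6.5000  →  vy = (0.06/4)·6.5000 = 0.0975
−ω₁+ω₂−ω₃+ω₄ = 4.5000  →  ωz = (0.06/1.2800)·4.5000 = 0.2109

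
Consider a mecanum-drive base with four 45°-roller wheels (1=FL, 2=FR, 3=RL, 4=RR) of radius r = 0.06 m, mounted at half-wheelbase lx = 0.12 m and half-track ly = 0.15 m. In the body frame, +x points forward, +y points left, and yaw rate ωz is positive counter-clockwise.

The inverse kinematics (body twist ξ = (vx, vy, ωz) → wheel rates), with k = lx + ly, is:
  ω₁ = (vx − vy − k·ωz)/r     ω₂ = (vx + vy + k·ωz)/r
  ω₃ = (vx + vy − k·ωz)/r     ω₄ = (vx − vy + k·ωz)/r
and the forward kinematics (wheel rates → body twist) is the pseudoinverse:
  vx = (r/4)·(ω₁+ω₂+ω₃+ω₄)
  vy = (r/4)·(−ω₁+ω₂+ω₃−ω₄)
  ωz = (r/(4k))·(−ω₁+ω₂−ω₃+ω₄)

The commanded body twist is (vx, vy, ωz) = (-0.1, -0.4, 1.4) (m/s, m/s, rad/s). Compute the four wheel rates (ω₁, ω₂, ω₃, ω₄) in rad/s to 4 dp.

(-1.3000, -2.0333, -14.6333, 11.3000)

k = lx + ly = 0.12 + 0.15 = 0.2700;  k·ωz = 0.2700·1.4 = 0.3780
ω₁ (FL) = (vx − vy − k·ωz)/r = -0.0780/0.06 = -1.3000
ω₂ (FR) = (vx + vy + k·ωz)/r = -0.1220/0.06 = -2.0333
ω₃ (RL) = (vx + vy − k·ωz)/r = -0.8780/0.06 = -14.6333
ω₄ (RR) = (vx − vy + k·ωz)/r = 0.6780/0.06 = 11.3000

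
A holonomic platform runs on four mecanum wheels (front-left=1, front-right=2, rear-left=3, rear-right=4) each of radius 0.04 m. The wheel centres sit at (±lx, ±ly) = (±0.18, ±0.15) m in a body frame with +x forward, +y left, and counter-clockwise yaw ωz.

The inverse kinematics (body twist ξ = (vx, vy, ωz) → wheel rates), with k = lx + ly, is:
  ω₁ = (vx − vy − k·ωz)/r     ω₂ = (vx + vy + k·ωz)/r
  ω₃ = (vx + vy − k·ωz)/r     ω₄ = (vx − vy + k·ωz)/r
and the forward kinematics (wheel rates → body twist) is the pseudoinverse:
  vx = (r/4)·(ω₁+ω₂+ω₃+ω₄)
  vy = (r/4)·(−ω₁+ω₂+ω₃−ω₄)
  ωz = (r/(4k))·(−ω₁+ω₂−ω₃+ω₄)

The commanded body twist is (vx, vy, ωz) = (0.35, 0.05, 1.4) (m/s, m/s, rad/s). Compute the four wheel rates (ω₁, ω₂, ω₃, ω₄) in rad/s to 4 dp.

(-4.0500, 21.5500, -1.5500, 19.0500)

k = lx + ly = 0.18 + 0.15 = 0.3300;  k·ωz = 0.3300·1.4 = 0.4620
ω₁ (FL) = (vx − vy − k·ωz)/r = -0.1620/0.04 = -4.0500
ω₂ (FR) = (vx + vy + k·ωz)/r = 0.8620/0.04 = 21.5500
ω₃ (RL) = (vx + vy − k·ωz)/r = -0.0620/0.04 = -1.5500
ω₄ (RR) = (vx − vy + k·ωz)/r = 0.7620/0.04 = 19.0500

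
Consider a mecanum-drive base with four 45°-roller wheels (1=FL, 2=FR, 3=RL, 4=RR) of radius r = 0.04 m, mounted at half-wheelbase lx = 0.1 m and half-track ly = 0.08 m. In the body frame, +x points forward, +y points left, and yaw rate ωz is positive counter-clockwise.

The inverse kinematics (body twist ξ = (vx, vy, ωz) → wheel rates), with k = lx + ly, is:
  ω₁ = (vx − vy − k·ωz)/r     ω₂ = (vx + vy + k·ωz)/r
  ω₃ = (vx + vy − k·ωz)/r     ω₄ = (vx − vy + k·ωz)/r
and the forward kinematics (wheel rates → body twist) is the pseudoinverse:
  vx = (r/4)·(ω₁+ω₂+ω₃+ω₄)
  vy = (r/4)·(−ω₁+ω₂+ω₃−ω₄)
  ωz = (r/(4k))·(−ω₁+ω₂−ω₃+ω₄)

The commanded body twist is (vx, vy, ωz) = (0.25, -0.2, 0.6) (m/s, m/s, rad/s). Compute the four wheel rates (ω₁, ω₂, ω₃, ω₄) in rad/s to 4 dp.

k = lx + ly = 0.1 + 0.08 = 0.1800;  k·ωz = 0.1800·0.6 = 0.1080
ω₁ (FL) = (vx − vy − k·ωz)/r = 0.3420/0.04 = 8.5500
ω₂ (FR) = (vx + vy + k·ωz)/r = 0.1580/0.04 = 3.9500
ω₃ (RL) = (vx + vy − k·ωz)/r = -0.0580/0.04 = -1.4500
ω₄ (RR) = (vx − vy + k·ωz)/r = 0.5580/0.04 = 13.9500

(8.5500, 3.9500, -1.4500, 13.9500)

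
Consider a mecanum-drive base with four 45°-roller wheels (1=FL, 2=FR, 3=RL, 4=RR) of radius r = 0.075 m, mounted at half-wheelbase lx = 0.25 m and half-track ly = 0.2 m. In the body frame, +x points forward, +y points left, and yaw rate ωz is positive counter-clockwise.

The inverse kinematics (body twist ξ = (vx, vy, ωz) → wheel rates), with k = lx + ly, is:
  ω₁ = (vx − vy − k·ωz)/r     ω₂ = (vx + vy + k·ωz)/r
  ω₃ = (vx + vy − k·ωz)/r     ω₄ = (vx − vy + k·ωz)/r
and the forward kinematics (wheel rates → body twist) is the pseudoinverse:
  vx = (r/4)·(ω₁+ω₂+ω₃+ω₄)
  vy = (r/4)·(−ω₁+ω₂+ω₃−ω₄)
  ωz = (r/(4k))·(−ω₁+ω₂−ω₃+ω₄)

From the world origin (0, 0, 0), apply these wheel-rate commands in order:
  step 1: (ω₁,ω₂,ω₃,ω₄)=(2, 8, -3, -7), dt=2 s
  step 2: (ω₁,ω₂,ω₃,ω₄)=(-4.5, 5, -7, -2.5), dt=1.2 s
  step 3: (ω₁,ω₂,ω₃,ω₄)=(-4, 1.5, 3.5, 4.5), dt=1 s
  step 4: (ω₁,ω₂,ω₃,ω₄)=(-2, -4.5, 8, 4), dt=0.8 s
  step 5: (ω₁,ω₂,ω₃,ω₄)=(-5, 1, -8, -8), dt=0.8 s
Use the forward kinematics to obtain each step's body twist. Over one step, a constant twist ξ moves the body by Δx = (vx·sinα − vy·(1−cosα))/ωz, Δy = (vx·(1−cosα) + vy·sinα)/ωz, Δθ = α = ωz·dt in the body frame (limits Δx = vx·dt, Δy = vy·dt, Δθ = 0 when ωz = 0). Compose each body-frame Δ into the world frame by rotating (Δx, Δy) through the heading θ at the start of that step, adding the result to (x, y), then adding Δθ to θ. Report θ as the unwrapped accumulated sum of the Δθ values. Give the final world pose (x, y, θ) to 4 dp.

step 1: ξ=(vx,vy,ωz)=(0.0000, 0.1875, 0.0833), dt=2.0 → body Δ=(-0.0312, 0.3733, 0.1667) → world pose (-0.0312, 0.3733, 0.1667)
step 2: ξ=(vx,vy,ωz)=(-0.1688, 0.0937, 0.5833), dt=1.2 → body Δ=(-0.2242, 0.0355, 0.7000) → world pose (-0.2581, 0.3711, 0.8667)
step 3: ξ=(vx,vy,ωz)=(0.1031, 0.0844, 0.2708), dt=1.0 → body Δ=(0.0905, 0.0972, 0.2708) → world pose (-0.2736, 0.5030, 1.1375)
step 4: ξ=(vx,vy,ωz)=(0.1031, 0.0281, -0.2708), dt=0.8 → body Δ=(0.0843, 0.0134, -0.2167) → world pose (-0.2504, 0.5852, 0.9208)
step 5: ξ=(vx,vy,ωz)=(-0.3750, 0.1125, 0.2500), dt=0.8 → body Δ=(-0.3070, 0.0595, 0.2000) → world pose (-0.4836, 0.3768, 1.1208)

(-0.4836, 0.3768, 1.1208)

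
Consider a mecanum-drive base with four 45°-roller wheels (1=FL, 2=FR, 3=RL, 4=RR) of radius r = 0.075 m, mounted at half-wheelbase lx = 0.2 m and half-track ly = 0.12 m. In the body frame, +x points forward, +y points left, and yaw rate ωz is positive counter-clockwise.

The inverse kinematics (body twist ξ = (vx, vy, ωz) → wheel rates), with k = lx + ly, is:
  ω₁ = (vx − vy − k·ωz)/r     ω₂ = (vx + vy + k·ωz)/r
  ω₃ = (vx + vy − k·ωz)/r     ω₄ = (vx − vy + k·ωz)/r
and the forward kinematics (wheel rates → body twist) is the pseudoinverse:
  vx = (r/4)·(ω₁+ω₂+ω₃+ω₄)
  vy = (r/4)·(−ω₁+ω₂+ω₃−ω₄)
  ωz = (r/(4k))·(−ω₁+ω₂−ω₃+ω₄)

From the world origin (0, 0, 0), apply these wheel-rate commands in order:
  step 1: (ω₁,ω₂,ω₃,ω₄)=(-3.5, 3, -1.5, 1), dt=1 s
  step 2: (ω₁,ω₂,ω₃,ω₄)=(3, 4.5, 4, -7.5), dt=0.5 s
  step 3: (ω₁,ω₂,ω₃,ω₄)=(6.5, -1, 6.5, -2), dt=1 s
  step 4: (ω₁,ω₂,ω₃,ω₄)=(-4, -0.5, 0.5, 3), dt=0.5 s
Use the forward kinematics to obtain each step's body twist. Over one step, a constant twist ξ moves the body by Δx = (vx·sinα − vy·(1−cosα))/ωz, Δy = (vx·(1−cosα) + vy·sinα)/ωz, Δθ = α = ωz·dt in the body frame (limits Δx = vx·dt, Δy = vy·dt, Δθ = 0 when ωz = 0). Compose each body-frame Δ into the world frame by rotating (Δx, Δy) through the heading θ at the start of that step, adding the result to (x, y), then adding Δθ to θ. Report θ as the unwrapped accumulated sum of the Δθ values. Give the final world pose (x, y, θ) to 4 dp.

(0.1301, 0.1820, -0.5273)

step 1: ξ=(vx,vy,ωz)=(-0.0188, 0.0750, 0.5273), dt=1.0 → body Δ=(-0.0372, 0.0667, 0.5273) → world pose (-0.0372, 0.0667, 0.5273)
step 2: ξ=(vx,vy,ωz)=(0.0750, 0.2437, -0.5859), dt=0.5 → body Δ=(0.0547, 0.1147, -0.2930) → world pose (-0.0477, 0.1934, 0.2344)
step 3: ξ=(vx,vy,ωz)=(0.1875, 0.0187, -0.9375), dt=1.0 → body Δ=(0.1694, -0.0655, -0.9375) → world pose (0.1323, 0.1690, -0.7031)
step 4: ξ=(vx,vy,ωz)=(-0.0188, 0.0188, 0.3516), dt=0.5 → body Δ=(-0.0101, 0.0085, 0.1758) → world pose (0.1301, 0.1820, -0.5273)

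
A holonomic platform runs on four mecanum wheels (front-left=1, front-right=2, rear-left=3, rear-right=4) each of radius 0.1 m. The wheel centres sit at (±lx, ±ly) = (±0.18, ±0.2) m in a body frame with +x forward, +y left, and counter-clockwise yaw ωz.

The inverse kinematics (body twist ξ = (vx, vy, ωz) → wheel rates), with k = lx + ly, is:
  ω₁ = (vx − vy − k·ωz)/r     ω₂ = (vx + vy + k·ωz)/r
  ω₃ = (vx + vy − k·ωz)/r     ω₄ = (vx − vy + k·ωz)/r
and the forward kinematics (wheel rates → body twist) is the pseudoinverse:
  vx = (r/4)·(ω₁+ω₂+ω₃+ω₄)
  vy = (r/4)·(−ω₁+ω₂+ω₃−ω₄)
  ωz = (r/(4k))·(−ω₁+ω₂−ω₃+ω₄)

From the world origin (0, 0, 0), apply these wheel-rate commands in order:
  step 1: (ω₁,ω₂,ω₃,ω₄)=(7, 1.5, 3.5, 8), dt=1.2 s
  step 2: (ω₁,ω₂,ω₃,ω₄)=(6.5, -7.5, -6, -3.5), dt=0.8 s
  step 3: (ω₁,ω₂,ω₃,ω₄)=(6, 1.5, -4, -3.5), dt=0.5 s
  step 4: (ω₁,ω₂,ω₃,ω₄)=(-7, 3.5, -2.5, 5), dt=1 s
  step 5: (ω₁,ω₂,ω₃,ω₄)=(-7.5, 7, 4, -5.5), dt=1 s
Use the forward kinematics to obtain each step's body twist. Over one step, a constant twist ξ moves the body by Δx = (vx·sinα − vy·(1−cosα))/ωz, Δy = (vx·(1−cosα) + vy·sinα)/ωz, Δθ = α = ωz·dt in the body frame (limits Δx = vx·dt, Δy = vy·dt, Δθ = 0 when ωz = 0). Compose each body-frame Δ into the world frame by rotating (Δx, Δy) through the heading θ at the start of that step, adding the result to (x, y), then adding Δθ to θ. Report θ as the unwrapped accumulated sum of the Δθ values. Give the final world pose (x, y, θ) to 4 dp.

(-0.1216, -0.0303, 0.6974)

step 1: ξ=(vx,vy,ωz)=(0.5000, -0.2500, -0.0658), dt=1.2 → body Δ=(0.5875, -0.3234, -0.0789) → world pose (0.5875, -0.3234, -0.0789)
step 2: ξ=(vx,vy,ωz)=(-0.2625, -0.4125, -0.7566), dt=0.8 → body Δ=(-0.2943, -0.2486, -0.6053) → world pose (0.2746, -0.5480, -0.6842)
step 3: ξ=(vx,vy,ωz)=(0.0000, -0.1250, -0.2632), dt=0.5 → body Δ=(-0.0041, -0.0623, -0.1316) → world pose (0.2320, -0.5937, -0.8158)
step 4: ξ=(vx,vy,ωz)=(-0.0250, 0.0750, 1.1842), dt=1.0 → body Δ=(-0.0590, 0.0455, 1.1842) → world pose (0.2247, -0.5195, 0.3684)
step 5: ξ=(vx,vy,ωz)=(-0.0500, 0.6000, 0.3289), dt=1.0 → body Δ=(-0.1469, 0.5811, 0.3289) → world pose (-0.1216, -0.0303, 0.6974)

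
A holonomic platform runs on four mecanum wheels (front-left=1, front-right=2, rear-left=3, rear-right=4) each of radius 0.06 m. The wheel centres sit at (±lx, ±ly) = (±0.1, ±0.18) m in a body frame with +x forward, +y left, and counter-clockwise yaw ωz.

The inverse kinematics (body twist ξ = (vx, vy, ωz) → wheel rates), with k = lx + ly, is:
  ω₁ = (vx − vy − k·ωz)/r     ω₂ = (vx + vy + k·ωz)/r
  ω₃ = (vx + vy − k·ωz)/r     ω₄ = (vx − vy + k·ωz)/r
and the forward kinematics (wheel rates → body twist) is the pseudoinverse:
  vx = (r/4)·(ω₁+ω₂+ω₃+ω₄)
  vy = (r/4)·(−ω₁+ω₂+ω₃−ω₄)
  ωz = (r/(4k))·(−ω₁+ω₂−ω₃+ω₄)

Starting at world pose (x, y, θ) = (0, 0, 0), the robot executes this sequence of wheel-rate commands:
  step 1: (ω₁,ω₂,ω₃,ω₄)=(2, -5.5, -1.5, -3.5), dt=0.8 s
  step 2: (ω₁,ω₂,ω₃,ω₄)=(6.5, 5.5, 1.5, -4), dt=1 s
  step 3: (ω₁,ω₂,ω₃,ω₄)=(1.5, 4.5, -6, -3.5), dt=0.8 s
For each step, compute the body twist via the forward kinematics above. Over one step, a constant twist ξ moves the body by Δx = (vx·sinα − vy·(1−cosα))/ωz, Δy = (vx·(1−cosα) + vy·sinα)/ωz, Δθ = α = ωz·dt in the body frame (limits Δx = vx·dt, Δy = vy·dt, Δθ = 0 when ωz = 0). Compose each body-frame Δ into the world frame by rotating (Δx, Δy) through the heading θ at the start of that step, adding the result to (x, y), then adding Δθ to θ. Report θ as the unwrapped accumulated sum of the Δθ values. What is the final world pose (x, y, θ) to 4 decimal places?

step 1: ξ=(vx,vy,ωz)=(-0.1275, -0.0825, -0.5089), dt=0.8 → body Δ=(-0.1125, -0.0437, -0.4071) → world pose (-0.1125, -0.0437, -0.4071)
step 2: ξ=(vx,vy,ωz)=(0.1425, 0.0675, -0.3482), dt=1.0 → body Δ=(0.1513, 0.0416, -0.3482) → world pose (0.0429, -0.0654, -0.7554)
step 3: ξ=(vx,vy,ωz)=(-0.0525, 0.0075, 0.2946), dt=0.8 → body Δ=(-0.0423, 0.0010, 0.2357) → world pose (0.0128, -0.0357, -0.5196)

(0.0128, -0.0357, -0.5196)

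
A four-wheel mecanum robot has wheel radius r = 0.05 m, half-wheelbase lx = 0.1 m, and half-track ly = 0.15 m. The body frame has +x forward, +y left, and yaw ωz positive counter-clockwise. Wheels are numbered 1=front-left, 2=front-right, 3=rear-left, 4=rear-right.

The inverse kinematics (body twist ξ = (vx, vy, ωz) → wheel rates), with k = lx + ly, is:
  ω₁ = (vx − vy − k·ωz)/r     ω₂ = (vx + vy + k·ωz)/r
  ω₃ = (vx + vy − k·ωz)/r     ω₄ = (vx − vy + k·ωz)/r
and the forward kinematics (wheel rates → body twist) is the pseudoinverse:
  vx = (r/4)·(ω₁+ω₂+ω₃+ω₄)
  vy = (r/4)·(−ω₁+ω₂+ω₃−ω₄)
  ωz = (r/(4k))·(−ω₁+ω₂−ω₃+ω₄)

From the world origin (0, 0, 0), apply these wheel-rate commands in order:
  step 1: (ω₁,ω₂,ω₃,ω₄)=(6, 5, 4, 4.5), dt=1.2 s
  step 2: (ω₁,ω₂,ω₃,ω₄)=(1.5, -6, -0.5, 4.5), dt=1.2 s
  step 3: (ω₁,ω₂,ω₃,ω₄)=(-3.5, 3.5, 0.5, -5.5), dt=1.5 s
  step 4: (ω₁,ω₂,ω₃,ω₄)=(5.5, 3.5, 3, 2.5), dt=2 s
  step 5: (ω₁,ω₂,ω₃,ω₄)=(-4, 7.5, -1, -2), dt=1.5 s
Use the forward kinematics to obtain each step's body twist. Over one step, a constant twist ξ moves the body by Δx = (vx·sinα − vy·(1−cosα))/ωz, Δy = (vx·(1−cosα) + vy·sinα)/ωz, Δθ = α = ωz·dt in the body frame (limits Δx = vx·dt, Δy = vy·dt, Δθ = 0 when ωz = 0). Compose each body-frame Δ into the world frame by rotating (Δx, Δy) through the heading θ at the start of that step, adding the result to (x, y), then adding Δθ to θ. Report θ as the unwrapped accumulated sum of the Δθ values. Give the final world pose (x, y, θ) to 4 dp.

step 1: ξ=(vx,vy,ωz)=(0.2438, -0.0188, -0.0250), dt=1.2 → body Δ=(0.2921, -0.0269, -0.0300) → world pose (0.2921, -0.0269, -0.0300)
step 2: ξ=(vx,vy,ωz)=(-0.0063, -0.1563, -0.1250), dt=1.2 → body Δ=(-0.0215, -0.1862, -0.1500) → world pose (0.2650, -0.2124, -0.1800)
step 3: ξ=(vx,vy,ωz)=(-0.0625, 0.1625, 0.0500), dt=1.5 → body Δ=(-0.1028, 0.2400, 0.0750) → world pose (0.2069, 0.0421, -0.1050)
step 4: ξ=(vx,vy,ωz)=(0.1813, -0.0187, -0.1250), dt=2.0 → body Δ=(0.3541, -0.0822, -0.2500) → world pose (0.5504, -0.0767, -0.3550)
step 5: ξ=(vx,vy,ωz)=(0.0062, 0.1562, 0.5250), dt=1.5 → body Δ=(-0.0792, 0.2144, 0.7875) → world pose (0.5507, 0.1518, 0.4325)

(0.5507, 0.1518, 0.4325)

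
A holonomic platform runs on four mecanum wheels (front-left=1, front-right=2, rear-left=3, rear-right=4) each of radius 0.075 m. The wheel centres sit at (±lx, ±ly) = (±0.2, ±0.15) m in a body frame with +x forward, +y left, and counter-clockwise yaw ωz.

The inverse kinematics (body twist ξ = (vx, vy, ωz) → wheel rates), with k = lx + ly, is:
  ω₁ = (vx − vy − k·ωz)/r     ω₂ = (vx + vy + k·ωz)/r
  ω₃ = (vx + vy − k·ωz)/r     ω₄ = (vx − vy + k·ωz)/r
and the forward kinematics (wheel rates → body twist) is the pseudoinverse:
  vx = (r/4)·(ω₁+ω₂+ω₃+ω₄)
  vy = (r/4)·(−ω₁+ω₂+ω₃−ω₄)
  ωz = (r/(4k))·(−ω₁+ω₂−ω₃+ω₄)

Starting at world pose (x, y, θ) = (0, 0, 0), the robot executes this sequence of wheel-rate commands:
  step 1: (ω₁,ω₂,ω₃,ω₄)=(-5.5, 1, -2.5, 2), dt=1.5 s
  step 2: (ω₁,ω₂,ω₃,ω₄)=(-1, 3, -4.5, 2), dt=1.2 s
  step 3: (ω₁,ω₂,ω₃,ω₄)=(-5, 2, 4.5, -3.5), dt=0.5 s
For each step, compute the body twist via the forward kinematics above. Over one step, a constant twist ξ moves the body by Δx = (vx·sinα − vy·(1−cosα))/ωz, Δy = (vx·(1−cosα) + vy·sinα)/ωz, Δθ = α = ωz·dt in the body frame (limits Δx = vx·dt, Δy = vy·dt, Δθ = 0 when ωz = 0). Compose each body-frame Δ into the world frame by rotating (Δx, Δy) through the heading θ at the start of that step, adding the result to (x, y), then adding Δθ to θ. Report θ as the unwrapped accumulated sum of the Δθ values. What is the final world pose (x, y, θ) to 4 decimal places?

(-0.2393, -0.0535, 1.5321)

step 1: ξ=(vx,vy,ωz)=(-0.0938, 0.0375, 0.5893), dt=1.5 → body Δ=(-0.1463, -0.0090, 0.8839) → world pose (-0.1463, -0.0090, 0.8839)
step 2: ξ=(vx,vy,ωz)=(-0.0094, -0.0469, 0.5625), dt=1.2 → body Δ=(0.0079, -0.0557, 0.6750) → world pose (-0.0982, -0.0383, 1.5589)
step 3: ξ=(vx,vy,ωz)=(-0.0375, 0.2812, -0.0536), dt=0.5 → body Δ=(-0.0169, 0.1409, -0.0268) → world pose (-0.2393, -0.0535, 1.5321)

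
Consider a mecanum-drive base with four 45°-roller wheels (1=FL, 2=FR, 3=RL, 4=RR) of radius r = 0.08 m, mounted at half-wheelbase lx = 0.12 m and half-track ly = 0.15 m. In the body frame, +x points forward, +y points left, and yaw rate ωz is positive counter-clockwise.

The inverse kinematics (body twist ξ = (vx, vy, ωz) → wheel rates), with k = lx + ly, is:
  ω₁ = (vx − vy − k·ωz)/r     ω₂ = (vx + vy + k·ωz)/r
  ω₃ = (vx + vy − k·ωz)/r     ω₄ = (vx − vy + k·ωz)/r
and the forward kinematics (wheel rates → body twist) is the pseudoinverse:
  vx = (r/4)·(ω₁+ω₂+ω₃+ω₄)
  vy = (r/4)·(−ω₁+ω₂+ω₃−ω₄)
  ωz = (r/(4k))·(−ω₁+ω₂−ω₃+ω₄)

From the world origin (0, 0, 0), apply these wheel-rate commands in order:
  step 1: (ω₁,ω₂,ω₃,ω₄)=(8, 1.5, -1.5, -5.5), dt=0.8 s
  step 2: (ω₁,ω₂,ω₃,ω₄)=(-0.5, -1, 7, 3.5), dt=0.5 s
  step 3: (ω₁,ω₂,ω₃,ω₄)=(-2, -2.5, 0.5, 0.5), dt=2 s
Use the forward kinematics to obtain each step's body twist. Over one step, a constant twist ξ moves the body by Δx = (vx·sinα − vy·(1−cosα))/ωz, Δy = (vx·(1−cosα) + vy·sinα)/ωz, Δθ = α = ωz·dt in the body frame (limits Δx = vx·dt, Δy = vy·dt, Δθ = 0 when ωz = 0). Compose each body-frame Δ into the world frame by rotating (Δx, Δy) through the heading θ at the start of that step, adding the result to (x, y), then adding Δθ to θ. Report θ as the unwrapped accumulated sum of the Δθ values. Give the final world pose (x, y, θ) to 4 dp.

(0.0024, 0.0031, -0.8444)

step 1: ξ=(vx,vy,ωz)=(0.0500, -0.0500, -0.7778), dt=0.8 → body Δ=(0.0254, -0.0495, -0.6222) → world pose (0.0254, -0.0495, -0.6222)
step 2: ξ=(vx,vy,ωz)=(0.1800, 0.0600, -0.2963), dt=0.5 → body Δ=(0.0919, 0.0232, -0.1481) → world pose (0.1136, -0.0842, -0.7704)
step 3: ξ=(vx,vy,ωz)=(-0.0700, -0.0100, -0.0370), dt=2.0 → body Δ=(-0.1406, -0.0148, -0.0741) → world pose (0.0024, 0.0031, -0.8444)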